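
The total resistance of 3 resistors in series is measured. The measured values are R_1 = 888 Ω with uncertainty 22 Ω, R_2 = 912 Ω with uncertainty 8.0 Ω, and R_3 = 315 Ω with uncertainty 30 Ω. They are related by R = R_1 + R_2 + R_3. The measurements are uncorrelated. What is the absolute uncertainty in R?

Each term contributes (cᵢ δxᵢ)² to (δR)²:
  (δR_1)² = 484;  (δR_2)² = 64.0;  (δR_3)² = 900
δR = √(1450) = 38.1 Ω

38.1 Ω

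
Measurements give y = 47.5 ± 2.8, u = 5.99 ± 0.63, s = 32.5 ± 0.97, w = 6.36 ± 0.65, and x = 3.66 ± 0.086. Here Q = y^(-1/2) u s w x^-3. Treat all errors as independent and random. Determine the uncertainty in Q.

Each factor contributes (exponent × relative error)² to (δQ/Q)²:
  (−½·δy/y)² = (-0.5×0.0589)² = 0.000869;  (1·δu/u)² = (1×0.105)² = 0.0111;  (1·δs/s)² = (1×0.0298)² = 0.000891;  (1·δw/w)² = (1×0.102)² = 0.0104;  (-3·δx/x)² = (-3×0.0235)² = 0.00497
δQ/Q = √(0.0282) = 0.168
Q = 3.66, so δQ = 0.168 × 3.66 = 0.616.

0.616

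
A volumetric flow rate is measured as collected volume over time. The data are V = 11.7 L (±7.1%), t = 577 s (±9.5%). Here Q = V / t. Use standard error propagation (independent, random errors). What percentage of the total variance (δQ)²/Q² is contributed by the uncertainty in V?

(δQ/Q)² = (1·δV/V)² + (-1·δt/t)²
  V term: (1×0.0710)² = 0.00504
  t term: (-1×0.0950)² = 0.00903
Total = 0.0141. Share from V = 0.00504/0.0141 = 0.358.

35.8%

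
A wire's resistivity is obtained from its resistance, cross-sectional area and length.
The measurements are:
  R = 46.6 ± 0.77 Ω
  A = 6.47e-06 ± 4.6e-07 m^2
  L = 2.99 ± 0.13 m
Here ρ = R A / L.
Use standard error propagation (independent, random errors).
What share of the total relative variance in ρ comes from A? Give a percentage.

70.0%

(δρ/ρ)² = (1·δR/R)² + (1·δA/A)² + (-1·δL/L)²
  R term: (1×0.0165)² = 0.000273
  A term: (1×0.0711)² = 0.00505
  L term: (-1×0.0435)² = 0.00189
Total = 0.00722. Share from A = 0.00505/0.00722 = 0.700.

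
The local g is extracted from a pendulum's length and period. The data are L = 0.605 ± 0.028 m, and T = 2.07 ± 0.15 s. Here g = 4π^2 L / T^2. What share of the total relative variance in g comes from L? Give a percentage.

9.25%

(δg/g)² = (1·δL/L)² + (-2·δT/T)²
  L term: (1×0.0463)² = 0.00214
  T term: (-2×0.0725)² = 0.0210
Total = 0.0231. Share from L = 0.00214/0.0231 = 0.0925.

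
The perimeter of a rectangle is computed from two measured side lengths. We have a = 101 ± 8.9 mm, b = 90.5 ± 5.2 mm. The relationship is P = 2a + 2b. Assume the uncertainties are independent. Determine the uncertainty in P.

20.6 mm

For a sum/difference, combine absolute errors in quadrature:
  (2·δa)² = 317;  (2·δb)² = 108
δP = √(425) = 20.6 mm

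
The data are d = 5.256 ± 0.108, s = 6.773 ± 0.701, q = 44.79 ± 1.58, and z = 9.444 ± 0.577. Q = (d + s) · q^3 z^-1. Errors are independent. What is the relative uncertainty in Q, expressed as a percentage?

13.6%

Let u = d + s = 12.03. δu = √(δd² + δs²) = √(0.0117 + 0.491) = 0.709, so δu/u = 0.0590.
Q is then a monomial in u, q, z:
δQ/Q = √((δu/u)² + (3·δq/q)² + (-1·δz/z)²) = √(0.00348 + 0.0112 + 0.00373) = 0.136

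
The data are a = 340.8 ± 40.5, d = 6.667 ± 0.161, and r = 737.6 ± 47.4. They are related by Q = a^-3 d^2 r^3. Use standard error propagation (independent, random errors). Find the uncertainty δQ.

184

Products/powers → add relative errors in quadrature, weighted by exponent:
  (-3·δa/a)² = (-3×0.119)² = 0.127;  (2·δd/d)² = (2×0.0241)² = 0.00233;  (3·δr/r)² = (3×0.0643)² = 0.0372
δQ/Q = √(0.167) = 0.408
Q = 450.6, so δQ = 0.408 × 450.6 = 184.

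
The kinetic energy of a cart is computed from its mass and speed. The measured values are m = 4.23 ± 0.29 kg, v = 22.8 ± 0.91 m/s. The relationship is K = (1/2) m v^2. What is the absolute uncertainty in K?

For a monomial K ∝ m, v^2, fractional errors add in quadrature:
  (1·δm/m)² = (1×0.0686)² = 0.00470;  (2·δv/v)² = (2×0.0399)² = 0.00637
δK/K = √(0.0111) = 0.105
K = 1100 J, so δK = 0.105 × 1100 = 116 J.

116 J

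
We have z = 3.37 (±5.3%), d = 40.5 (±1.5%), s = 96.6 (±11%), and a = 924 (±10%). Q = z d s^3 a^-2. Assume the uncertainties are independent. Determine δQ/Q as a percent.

39.0%

Each factor contributes (exponent × relative error)² to (δQ/Q)²:
  (1·δz/z)² = (1×0.0530)² = 0.00281;  (1·δd/d)² = (1×0.0150)² = 0.000225;  (3·δs/s)² = (3×0.110)² = 0.109;  (-2·δa/a)² = (-2×0.100)² = 0.0400
δQ/Q = √(0.152) = 0.390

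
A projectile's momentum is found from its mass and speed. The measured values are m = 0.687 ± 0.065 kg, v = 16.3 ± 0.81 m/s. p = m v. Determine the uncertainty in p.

p is a product of powers, so relative uncertainties combine in quadrature:
  (1·δm/m)² = (1×0.0946)² = 0.00895;  (1·δv/v)² = (1×0.0497)² = 0.00247
δp/p = √(0.0114) = 0.107
p = 11.2 kg·m/s, so δp = 0.107 × 11.2 = 1.20 kg·m/s.

1.20 kg·m/s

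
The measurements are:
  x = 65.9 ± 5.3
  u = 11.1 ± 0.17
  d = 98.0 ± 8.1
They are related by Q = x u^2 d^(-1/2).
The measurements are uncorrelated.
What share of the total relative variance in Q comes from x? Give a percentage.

(δQ/Q)² = (1·δx/x)² + (2·δu/u)² + (−½·δd/d)²
  x term: (1×0.0804)² = 0.00647
  u term: (2×0.0153)² = 0.000938
  d term: (-0.5×0.0827)² = 0.00171
Total = 0.00911. Share from x = 0.00647/0.00911 = 0.710.

71.0%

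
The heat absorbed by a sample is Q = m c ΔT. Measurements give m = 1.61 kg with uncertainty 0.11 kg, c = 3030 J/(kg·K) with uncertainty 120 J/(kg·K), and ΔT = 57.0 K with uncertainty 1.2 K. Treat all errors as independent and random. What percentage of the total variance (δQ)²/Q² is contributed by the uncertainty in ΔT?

(δQ/Q)² = (1·δm/m)² + (1·δc/c)² + (1·δΔT/ΔT)²
  m term: (1×0.0683)² = 0.00467
  c term: (1×0.0396)² = 0.00157
  ΔT term: (1×0.0211)² = 0.000443
Total = 0.00668. Share from ΔT = 0.000443/0.00668 = 0.0664.

6.64%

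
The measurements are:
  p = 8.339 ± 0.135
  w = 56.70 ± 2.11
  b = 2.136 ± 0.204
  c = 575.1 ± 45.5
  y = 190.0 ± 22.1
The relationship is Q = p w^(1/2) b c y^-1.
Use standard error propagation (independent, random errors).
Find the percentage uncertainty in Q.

Products/powers → add relative errors in quadrature, weighted by exponent:
  (1·δp/p)² = (1×0.0162)² = 0.000262;  (½·δw/w)² = (0.5×0.0372)² = 0.000346;  (1·δb/b)² = (1×0.0955)² = 0.00912;  (1·δc/c)² = (1×0.0791)² = 0.00626;  (-1·δy/y)² = (-1×0.116)² = 0.0135
δQ/Q = √(0.0295) = 0.172

17.2%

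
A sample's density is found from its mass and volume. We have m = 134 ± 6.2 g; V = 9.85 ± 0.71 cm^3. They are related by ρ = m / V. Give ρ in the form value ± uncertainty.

13.6 ± 1.17 g/cm^3

For a monomial ρ ∝ m, V^-1, fractional errors add in quadrature:
  (1·δm/m)² = (1×0.0463)² = 0.00214;  (-1·δV/V)² = (-1×0.0721)² = 0.00520
δρ/ρ = √(0.00734) = 0.0857
ρ = 13.6 g/cm^3, so δρ = 0.0857 × 13.6 = 1.17 g/cm^3.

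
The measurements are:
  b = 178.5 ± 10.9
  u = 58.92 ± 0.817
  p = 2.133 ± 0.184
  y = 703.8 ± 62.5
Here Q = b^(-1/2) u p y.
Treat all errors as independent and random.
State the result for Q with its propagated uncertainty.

Q is a product of powers, so relative uncertainties combine in quadrature:
  (−½·δb/b)² = (-0.5×0.0611)² = 0.000932;  (1·δu/u)² = (1×0.0139)² = 0.000192;  (1·δp/p)² = (1×0.0863)² = 0.00744;  (1·δy/y)² = (1×0.0888)² = 0.00789
δQ/Q = √(0.0165) = 0.128
Q = 6620, so δQ = 0.128 × 6620 = 849.

6620 ± 849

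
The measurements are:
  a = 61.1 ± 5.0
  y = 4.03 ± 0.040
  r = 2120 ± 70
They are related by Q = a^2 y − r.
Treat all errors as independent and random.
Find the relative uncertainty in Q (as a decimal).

0.191

Let p = a^2·y = 15000. δp/p = √((2·δa/a)² + (1·δy/y)²) = √(0.0268 + 9.85e-05) = 0.164, so δp = 2470.
Q = p − r: δQ = √(δp² + δr²) = √(6.09e+06 + 4900) = 2470
Q = 12900, so δQ/Q = 2470/12900 = 0.191.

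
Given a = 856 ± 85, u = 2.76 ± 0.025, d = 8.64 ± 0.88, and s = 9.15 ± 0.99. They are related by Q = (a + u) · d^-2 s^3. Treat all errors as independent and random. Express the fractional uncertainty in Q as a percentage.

Let w = a + u = 859. δw = √(δa² + δu²) = √(7220 + 0.000625) = 85.0, so δw/w = 0.0990.
Q is then a monomial in w, d, s:
δQ/Q = √((δw/w)² + (-2·δd/d)² + (3·δs/s)²) = √(0.00980 + 0.0415 + 0.105) = 0.396

39.6%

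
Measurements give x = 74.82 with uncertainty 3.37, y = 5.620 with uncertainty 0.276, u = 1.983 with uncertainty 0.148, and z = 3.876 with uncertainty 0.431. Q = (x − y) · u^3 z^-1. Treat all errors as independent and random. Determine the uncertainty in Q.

Let w = x − y = 69.20. δw = √(δx² + δy²) = √(11.4 + 0.0762) = 3.38, so δw/w = 0.0489.
Q is then a monomial in w, u, z:
δQ/Q = √((δw/w)² + (3·δu/u)² + (-1·δz/z)²) = √(0.00239 + 0.0501 + 0.0124) = 0.255
Q = 139.2, so δQ = 0.255 × 139.2 = 35.5.

35.5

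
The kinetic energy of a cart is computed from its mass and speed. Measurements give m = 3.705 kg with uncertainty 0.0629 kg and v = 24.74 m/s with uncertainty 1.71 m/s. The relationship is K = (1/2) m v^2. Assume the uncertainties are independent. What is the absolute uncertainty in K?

For a monomial K ∝ m, v^2, fractional errors add in quadrature:
  (1·δm/m)² = (1×0.0170)² = 0.000288;  (2·δv/v)² = (2×0.0691)² = 0.0191
δK/K = √(0.0194) = 0.139
K = 1134 J, so δK = 0.139 × 1134 = 158 J.

158 J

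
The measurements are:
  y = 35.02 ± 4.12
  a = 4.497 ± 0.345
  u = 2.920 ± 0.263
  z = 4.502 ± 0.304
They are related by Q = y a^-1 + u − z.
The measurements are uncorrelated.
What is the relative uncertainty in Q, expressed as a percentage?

Let p = y·a^-1 = 7.787. δp/p = √((1·δy/y)² + (-1·δa/a)²) = √(0.0138 + 0.00589) = 0.140, so δp = 1.09.
Q = p + u − z: δQ = √(δp² + δu² + δz²) = √(1.20 + 0.0692 + 0.0924) = 1.17
Q = 6.205, so δQ/Q = 1.17/6.205 = 0.188.

18.8%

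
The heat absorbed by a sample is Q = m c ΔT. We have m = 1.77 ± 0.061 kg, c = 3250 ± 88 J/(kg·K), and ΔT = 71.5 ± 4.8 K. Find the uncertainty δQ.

Products/powers → add relative errors in quadrature, weighted by exponent:
  (1·δm/m)² = (1×0.0345)² = 0.00119;  (1·δc/c)² = (1×0.0271)² = 0.000733;  (1·δΔT/ΔT)² = (1×0.0671)² = 0.00451
δQ/Q = √(0.00643) = 0.0802
Q = 4.11e+05 J, so δQ = 0.0802 × 4.11e+05 = 33000 J.

33000 J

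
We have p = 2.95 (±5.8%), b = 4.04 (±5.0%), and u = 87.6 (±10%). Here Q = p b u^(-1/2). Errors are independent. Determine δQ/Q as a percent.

9.15%

For a monomial Q ∝ p, b, u^(-1/2), fractional errors add in quadrature:
  (1·δp/p)² = (1×0.0580)² = 0.00336;  (1·δb/b)² = (1×0.0500)² = 0.00250;  (−½·δu/u)² = (-0.5×0.100)² = 0.00250
δQ/Q = √(0.00836) = 0.0915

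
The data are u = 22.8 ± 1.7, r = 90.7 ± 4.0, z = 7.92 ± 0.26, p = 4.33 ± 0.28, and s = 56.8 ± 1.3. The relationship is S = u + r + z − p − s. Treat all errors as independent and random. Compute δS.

Absolute uncertainties add in quadrature for a linear combination:
  (δu)² = 2.89;  (δr)² = 16.0;  (δz)² = 0.0676;  (δp)² = 0.0784;  (δs)² = 1.69
δS = √(20.7) = 4.55

4.55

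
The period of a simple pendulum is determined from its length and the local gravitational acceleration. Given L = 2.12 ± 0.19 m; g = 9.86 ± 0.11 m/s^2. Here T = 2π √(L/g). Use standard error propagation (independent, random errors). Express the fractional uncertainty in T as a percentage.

4.52%

T is a product of powers, so relative uncertainties combine in quadrature:
  (½·δL/L)² = (0.5×0.0896)² = 0.00201;  (−½·δg/g)² = (-0.5×0.0112)² = 3.11e-05
δT/T = √(0.00204) = 0.0452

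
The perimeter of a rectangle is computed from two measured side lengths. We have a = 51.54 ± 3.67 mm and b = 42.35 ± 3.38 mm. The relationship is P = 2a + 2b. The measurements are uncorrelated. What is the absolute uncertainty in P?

Each term contributes (cᵢ δxᵢ)² to (δP)²:
  (2·δa)² = 53.9;  (2·δb)² = 45.7
δP = √(99.6) = 9.98 mm

9.98 mm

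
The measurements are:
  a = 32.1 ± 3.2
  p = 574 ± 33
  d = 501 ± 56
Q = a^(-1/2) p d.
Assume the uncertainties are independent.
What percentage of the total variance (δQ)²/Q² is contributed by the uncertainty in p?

18.1%

(δQ/Q)² = (−½·δa/a)² + (1·δp/p)² + (1·δd/d)²
  a term: (-0.5×0.0997)² = 0.00248
  p term: (1×0.0575)² = 0.00331
  d term: (1×0.112)² = 0.0125
Total = 0.0183. Share from p = 0.00331/0.0183 = 0.181.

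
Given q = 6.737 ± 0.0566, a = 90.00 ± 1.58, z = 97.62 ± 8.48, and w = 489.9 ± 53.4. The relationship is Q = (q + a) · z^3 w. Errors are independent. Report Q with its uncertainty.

Let u = q + a = 96.74. δu = √(δq² + δa²) = √(0.00320 + 2.50) = 1.58, so δu/u = 0.0163.
Q is then a monomial in u, z, w:
δQ/Q = √((δu/u)² + (3·δz/z)² + (1·δw/w)²) = √(0.000267 + 0.0679 + 0.0119) = 0.283
Q = 4.409e+10, so δQ = 0.283 × 4.409e+10 = 1.25e+10.

(4.409 ± 1.25) × 10^10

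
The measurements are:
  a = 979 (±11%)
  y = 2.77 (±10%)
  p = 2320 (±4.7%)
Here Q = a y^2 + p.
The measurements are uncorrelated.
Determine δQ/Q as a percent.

17.5%

Let w = a·y^2 = 7510. δw/w = √((1·δa/a)² + (2·δy/y)²) = √(0.0121 + 0.0400) = 0.228, so δw = 1710.
Q = w + p: δQ = √(δw² + δp²) = √(2.94e+06 + 11900) = 1720
Q = 9830, so δQ/Q = 1720/9830 = 0.175.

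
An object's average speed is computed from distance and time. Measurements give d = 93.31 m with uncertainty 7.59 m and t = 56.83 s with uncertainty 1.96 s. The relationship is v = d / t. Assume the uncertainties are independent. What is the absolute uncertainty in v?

v is a product of powers, so relative uncertainties combine in quadrature:
  (1·δd/d)² = (1×0.0813)² = 0.00662;  (-1·δt/t)² = (-1×0.0345)² = 0.00119
δv/v = √(0.00781) = 0.0884
v = 1.642 m/s, so δv = 0.0884 × 1.642 = 0.145 m/s.

0.145 m/s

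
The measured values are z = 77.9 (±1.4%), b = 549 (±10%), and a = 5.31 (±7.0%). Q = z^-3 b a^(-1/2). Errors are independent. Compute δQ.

Q is a product of powers, so relative uncertainties combine in quadrature:
  (-3·δz/z)² = (-3×0.0140)² = 0.00176;  (1·δb/b)² = (1×0.100)² = 0.0100;  (−½·δa/a)² = (-0.5×0.0700)² = 0.00123
δQ/Q = √(0.0130) = 0.114
Q = 0.000504, so δQ = 0.114 × 0.000504 = 5.74e-05.

5.74e-05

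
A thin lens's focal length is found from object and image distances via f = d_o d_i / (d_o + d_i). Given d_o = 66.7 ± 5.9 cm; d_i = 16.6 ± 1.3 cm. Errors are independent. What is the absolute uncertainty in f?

∂f/∂d_o = (d_i/(d_o+d_i))² = 0.0397;  ∂f/∂d_i = (d_o/(d_o+d_i))² = 0.641
δf = √((∂f/∂d_o · δd_o)² + (∂f/∂d_i · δd_i)²) = √(0.0549 + 0.695) = 0.866 cm

0.866 cm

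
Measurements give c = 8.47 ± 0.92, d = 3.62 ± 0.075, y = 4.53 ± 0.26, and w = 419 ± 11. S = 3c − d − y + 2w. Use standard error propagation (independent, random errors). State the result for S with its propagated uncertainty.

S is a linear combination, so absolute uncertainties add in quadrature:
  (3·δc)² = 7.62;  (δd)² = 0.00562;  (δy)² = 0.0676;  (2·δw)² = 484
δS = √(492) = 22.2
S = 855.

855 ± 22.2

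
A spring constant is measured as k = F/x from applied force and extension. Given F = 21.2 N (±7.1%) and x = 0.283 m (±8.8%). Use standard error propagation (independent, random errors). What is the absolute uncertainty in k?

8.47 N/m

Each factor contributes (exponent × relative error)² to (δk/k)²:
  (1·δF/F)² = (1×0.0710)² = 0.00504;  (-1·δx/x)² = (-1×0.0880)² = 0.00774
δk/k = √(0.0128) = 0.113
k = 74.9 N/m, so δk = 0.113 × 74.9 = 8.47 N/m.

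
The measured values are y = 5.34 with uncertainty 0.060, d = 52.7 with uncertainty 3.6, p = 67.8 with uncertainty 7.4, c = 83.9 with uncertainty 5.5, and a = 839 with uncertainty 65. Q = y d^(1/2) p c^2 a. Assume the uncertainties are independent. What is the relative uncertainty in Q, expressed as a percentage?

19.1%

For a monomial Q ∝ y, d^(1/2), p, c^2, a, fractional errors add in quadrature:
  (1·δy/y)² = (1×0.0112)² = 0.000126;  (½·δd/d)² = (0.5×0.0683)² = 0.00117;  (1·δp/p)² = (1×0.109)² = 0.0119;  (2·δc/c)² = (2×0.0656)² = 0.0172;  (1·δa/a)² = (1×0.0775)² = 0.00600
δQ/Q = √(0.0364) = 0.191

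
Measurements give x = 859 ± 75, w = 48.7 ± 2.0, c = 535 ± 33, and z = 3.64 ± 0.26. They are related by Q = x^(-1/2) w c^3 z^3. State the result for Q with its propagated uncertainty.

Q is a product of powers, so relative uncertainties combine in quadrature:
  (−½·δx/x)² = (-0.5×0.0873)² = 0.00191;  (1·δw/w)² = (1×0.0411)² = 0.00169;  (3·δc/c)² = (3×0.0617)² = 0.0342;  (3·δz/z)² = (3×0.0714)² = 0.0459
δQ/Q = √(0.0838) = 0.289
Q = 1.23e+10, so δQ = 0.289 × 1.23e+10 = 3.55e+09.

(1.23 ± 0.355) × 10^10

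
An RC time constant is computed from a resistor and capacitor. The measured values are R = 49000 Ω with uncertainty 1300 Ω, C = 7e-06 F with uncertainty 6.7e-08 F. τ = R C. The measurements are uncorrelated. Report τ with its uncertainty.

τ is a product of powers, so relative uncertainties combine in quadrature:
  (1·δR/R)² = (1×0.0265)² = 0.000704;  (1·δC/C)² = (1×0.00957)² = 9.16e-05
δτ/τ = √(0.000795) = 0.0282
τ = 0.343 s, so δτ = 0.0282 × 0.343 = 0.00967 s.

0.343 ± 0.00967 s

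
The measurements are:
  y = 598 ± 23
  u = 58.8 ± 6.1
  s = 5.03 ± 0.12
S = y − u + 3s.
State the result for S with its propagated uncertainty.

Absolute uncertainties add in quadrature for a linear combination:
  (δy)² = 529;  (δu)² = 37.2;  (3·δs)² = 0.130
δS = √(566) = 23.8
S = 554.

554 ± 23.8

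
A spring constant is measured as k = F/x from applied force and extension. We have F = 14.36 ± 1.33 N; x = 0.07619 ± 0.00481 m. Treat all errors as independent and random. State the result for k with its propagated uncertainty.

Relative error in a monomial: (δk/k)² = Σ (nᵢ · δxᵢ/xᵢ)².
  (1·δF/F)² = (1×0.0926)² = 0.00858;  (-1·δx/x)² = (-1×0.0631)² = 0.00399
δk/k = √(0.0126) = 0.112
k = 188.5 N/m, so δk = 0.112 × 188.5 = 21.1 N/m.

188.5 ± 21.1 N/m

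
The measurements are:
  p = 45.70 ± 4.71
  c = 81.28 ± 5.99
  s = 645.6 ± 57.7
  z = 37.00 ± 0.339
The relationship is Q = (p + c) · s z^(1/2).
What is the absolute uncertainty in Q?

Let u = p + c = 127.0. δu = √(δp² + δc²) = √(22.2 + 35.9) = 7.62, so δu/u = 0.0600.
Q is then a monomial in u, s, z:
δQ/Q = √((δu/u)² + (1·δs/s)² + (½·δz/z)²) = √(0.00360 + 0.00799 + 2.1e-05) = 0.108
Q = 498700, so δQ = 0.108 × 498700 = 53700.

53700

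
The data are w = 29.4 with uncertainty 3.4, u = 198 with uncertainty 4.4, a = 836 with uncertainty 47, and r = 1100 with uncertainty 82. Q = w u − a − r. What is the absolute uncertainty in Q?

692

Let p = w·u = 5820. δp/p = √((1·δw/w)² + (1·δu/u)²) = √(0.0134 + 0.000494) = 0.118, so δp = 686.
Q = p − a − r: δQ = √(δp² + δa² + δr²) = √(4.7e+05 + 2210 + 6720) = 692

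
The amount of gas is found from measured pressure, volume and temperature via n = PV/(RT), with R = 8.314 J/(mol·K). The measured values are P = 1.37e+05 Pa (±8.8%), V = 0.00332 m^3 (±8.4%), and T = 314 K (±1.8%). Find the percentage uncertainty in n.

Since n is a product/quotient, work with relative uncertainties:
  (1·δP/P)² = (1×0.0880)² = 0.00774;  (1·δV/V)² = (1×0.0840)² = 0.00706;  (-1·δT/T)² = (-1×0.0180)² = 0.000324
δn/n = √(0.0151) = 0.123

12.3%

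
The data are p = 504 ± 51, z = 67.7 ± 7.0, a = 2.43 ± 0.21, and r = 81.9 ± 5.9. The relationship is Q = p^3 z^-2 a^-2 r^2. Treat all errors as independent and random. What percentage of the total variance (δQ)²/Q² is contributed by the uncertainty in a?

16.1%

(δQ/Q)² = (3·δp/p)² + (-2·δz/z)² + (-2·δa/a)² + (2·δr/r)²
  p term: (3×0.101)² = 0.0922
  z term: (-2×0.103)² = 0.0428
  a term: (-2×0.0864)² = 0.0299
  r term: (2×0.0720)² = 0.0208
Total = 0.186. Share from a = 0.0299/0.186 = 0.161.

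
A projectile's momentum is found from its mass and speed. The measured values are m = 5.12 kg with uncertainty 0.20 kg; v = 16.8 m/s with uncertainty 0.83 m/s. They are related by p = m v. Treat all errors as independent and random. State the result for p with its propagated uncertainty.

p is a product of powers, so relative uncertainties combine in quadrature:
  (1·δm/m)² = (1×0.0391)² = 0.00153;  (1·δv/v)² = (1×0.0494)² = 0.00244
δp/p = √(0.00397) = 0.0630
p = 86.0 kg·m/s, so δp = 0.0630 × 86.0 = 5.42 kg·m/s.

86.0 ± 5.42 kg·m/s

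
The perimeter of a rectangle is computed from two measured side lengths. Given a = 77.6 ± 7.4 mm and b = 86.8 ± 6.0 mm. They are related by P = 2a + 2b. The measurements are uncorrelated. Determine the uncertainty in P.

P is a linear combination, so absolute uncertainties add in quadrature:
  (2·δa)² = 219;  (2·δb)² = 144
δP = √(363) = 19.1 mm

19.1 mm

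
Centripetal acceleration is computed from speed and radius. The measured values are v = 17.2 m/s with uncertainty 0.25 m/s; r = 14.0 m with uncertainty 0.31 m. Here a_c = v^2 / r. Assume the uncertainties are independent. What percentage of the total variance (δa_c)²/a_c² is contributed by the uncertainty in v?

63.3%

(δa_c/a_c)² = (2·δv/v)² + (-1·δr/r)²
  v term: (2×0.0145)² = 0.000845
  r term: (-1×0.0221)² = 0.000490
Total = 0.00134. Share from v = 0.000845/0.00134 = 0.633.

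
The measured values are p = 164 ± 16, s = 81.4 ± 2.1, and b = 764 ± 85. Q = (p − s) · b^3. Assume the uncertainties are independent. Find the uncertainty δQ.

Let u = p − s = 82.6. δu = √(δp² + δs²) = √(256 + 4.41) = 16.1, so δu/u = 0.195.
Q is then a monomial in u, b:
δQ/Q = √((δu/u)² + (3·δb/b)²) = √(0.0382 + 0.111) = 0.387
Q = 3.68e+10, so δQ = 0.387 × 3.68e+10 = 1.42e+10.

1.42e+10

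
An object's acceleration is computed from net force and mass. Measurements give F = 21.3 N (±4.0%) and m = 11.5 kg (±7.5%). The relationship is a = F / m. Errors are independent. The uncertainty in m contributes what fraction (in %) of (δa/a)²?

(δa/a)² = (1·δF/F)² + (-1·δm/m)²
  F term: (1×0.0400)² = 0.00160
  m term: (-1×0.0750)² = 0.00562
Total = 0.00722. Share from m = 0.00562/0.00722 = 0.779.

77.9%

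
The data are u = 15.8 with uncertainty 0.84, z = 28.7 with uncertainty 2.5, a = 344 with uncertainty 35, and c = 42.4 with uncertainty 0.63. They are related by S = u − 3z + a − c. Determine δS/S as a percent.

S is a linear combination, so absolute uncertainties add in quadrature:
  (δu)² = 0.706;  (3·δz)² = 56.2;  (δa)² = 1220;  (δc)² = 0.397
δS = √(1280) = 35.8
S = 231, so δS/S = 35.8/231 = 0.155.

15.5%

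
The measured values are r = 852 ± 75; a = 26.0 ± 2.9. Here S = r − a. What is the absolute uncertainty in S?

Absolute uncertainties add in quadrature for a linear combination:
  (δr)² = 5620;  (δa)² = 8.41
δS = √(5630) = 75.1

75.1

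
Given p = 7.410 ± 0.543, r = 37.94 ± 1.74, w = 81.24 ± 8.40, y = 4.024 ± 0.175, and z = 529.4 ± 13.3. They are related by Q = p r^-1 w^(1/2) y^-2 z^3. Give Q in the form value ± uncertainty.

(1.613 ± 0.247) × 10^7

Products/powers → add relative errors in quadrature, weighted by exponent:
  (1·δp/p)² = (1×0.0733)² = 0.00537;  (-1·δr/r)² = (-1×0.0459)² = 0.00210;  (½·δw/w)² = (0.5×0.103)² = 0.00267;  (-2·δy/y)² = (-2×0.0435)² = 0.00757;  (3·δz/z)² = (3×0.0251)² = 0.00568
δQ/Q = √(0.0234) = 0.153
Q = 1.613e+07, so δQ = 0.153 × 1.613e+07 = 2.47e+06.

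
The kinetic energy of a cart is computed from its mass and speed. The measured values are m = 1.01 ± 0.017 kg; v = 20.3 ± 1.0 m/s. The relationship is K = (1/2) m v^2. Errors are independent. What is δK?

For a monomial K ∝ m, v^2, fractional errors add in quadrature:
  (1·δm/m)² = (1×0.0168)² = 0.000283;  (2·δv/v)² = (2×0.0493)² = 0.00971
δK/K = √(0.00999) = 0.0999
K = 208 J, so δK = 0.0999 × 208 = 20.8 J.

20.8 J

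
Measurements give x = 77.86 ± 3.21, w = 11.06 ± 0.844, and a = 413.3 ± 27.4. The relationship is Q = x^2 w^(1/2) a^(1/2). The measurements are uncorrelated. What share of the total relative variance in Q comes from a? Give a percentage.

11.7%

(δQ/Q)² = (2·δx/x)² + (½·δw/w)² + (½·δa/a)²
  x term: (2×0.0412)² = 0.00680
  w term: (0.5×0.0763)² = 0.00146
  a term: (0.5×0.0663)² = 0.00110
Total = 0.00935. Share from a = 0.00110/0.00935 = 0.117.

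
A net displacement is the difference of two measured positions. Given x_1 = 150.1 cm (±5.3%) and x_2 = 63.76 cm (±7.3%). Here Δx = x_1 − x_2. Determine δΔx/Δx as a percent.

Absolute uncertainties add in quadrature for a linear combination:
  (δx_1)² = 63.3;  (δx_2)² = 21.7
δΔx = √(85.0) = 9.22 cm
Δx = 86.34 cm, so δΔx/Δx = 9.22/86.34 = 0.107.

10.7%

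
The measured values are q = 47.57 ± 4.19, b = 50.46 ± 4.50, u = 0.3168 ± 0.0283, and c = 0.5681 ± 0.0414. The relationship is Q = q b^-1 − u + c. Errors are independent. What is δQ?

Let p = q·b^-1 = 0.9427. δp/p = √((1·δq/q)² + (-1·δb/b)²) = √(0.00776 + 0.00795) = 0.125, so δp = 0.118.
Q = p − u + c: δQ = √(δp² + δu² + δc²) = √(0.0140 + 0.000801 + 0.00171) = 0.128

0.128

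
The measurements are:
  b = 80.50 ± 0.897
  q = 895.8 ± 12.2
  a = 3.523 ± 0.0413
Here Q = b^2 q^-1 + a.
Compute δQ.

Let p = b^2·q^-1 = 7.234. δp/p = √((2·δb/b)² + (-1·δq/q)²) = √(0.000497 + 0.000185) = 0.0261, so δp = 0.189.
Q = p + a: δQ = √(δp² + δa²) = √(0.0357 + 0.00171) = 0.193

0.193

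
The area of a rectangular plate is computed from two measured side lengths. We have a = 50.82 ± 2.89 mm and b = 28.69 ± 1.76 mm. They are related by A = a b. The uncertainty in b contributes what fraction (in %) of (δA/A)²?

53.8%

(δA/A)² = (1·δa/a)² + (1·δb/b)²
  a term: (1×0.0569)² = 0.00323
  b term: (1×0.0613)² = 0.00376
Total = 0.00700. Share from b = 0.00376/0.00700 = 0.538.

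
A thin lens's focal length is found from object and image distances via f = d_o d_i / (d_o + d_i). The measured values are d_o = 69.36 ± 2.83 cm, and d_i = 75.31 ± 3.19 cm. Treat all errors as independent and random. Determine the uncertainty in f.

1.06 cm

∂f/∂d_o = (d_i/(d_o+d_i))² = 0.271;  ∂f/∂d_i = (d_o/(d_o+d_i))² = 0.230
δf = √((∂f/∂d_o · δd_o)² + (∂f/∂d_i · δd_i)²) = √(0.588 + 0.538) = 1.06 cm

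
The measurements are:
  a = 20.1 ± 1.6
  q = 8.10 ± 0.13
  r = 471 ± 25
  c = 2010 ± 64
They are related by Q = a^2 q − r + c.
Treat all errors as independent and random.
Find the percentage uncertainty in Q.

Let p = a^2·q = 3270. δp/p = √((2·δa/a)² + (1·δq/q)²) = √(0.0253 + 0.000258) = 0.160, so δp = 524.
Q = p − r + c: δQ = √(δp² + δr² + δc²) = √(2.74e+05 + 625 + 4100) = 528
Q = 4810, so δQ/Q = 528/4810 = 0.110.

11.0%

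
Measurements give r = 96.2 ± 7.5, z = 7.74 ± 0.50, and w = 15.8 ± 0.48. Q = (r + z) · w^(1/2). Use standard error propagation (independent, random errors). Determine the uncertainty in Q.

Let u = r + z = 104. δu = √(δr² + δz²) = √(56.2 + 0.250) = 7.52, so δu/u = 0.0723.
Q is then a monomial in u, w:
δQ/Q = √((δu/u)² + (½·δw/w)²) = √(0.00523 + 0.000231) = 0.0739
Q = 413, so δQ = 0.0739 × 413 = 30.5.

30.5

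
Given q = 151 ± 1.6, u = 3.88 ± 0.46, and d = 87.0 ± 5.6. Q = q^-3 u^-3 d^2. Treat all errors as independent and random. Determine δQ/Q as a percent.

For a monomial Q ∝ q^-3, u^-3, d^2, fractional errors add in quadrature:
  (-3·δq/q)² = (-3×0.0106)² = 0.00101;  (-3·δu/u)² = (-3×0.119)² = 0.127;  (2·δd/d)² = (2×0.0644)² = 0.0166
δQ/Q = √(0.144) = 0.380

38.0%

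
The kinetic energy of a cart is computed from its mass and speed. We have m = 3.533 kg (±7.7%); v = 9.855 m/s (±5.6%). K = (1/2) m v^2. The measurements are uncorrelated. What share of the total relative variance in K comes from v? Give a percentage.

67.9%

(δK/K)² = (1·δm/m)² + (2·δv/v)²
  m term: (1×0.0770)² = 0.00593
  v term: (2×0.0560)² = 0.0125
Total = 0.0185. Share from v = 0.0125/0.0185 = 0.679.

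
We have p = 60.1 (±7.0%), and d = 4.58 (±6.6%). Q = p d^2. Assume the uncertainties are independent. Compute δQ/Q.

Products/powers → add relative errors in quadrature, weighted by exponent:
  (1·δp/p)² = (1×0.0700)² = 0.00490;  (2·δd/d)² = (2×0.0660)² = 0.0174
δQ/Q = √(0.0223) = 0.149

0.149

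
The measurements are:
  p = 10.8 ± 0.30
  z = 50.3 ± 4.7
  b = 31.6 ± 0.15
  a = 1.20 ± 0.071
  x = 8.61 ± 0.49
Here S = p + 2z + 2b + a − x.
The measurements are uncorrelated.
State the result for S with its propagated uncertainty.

167 ± 9.42

S is a linear combination, so absolute uncertainties add in quadrature:
  (δp)² = 0.0900;  (2·δz)² = 88.4;  (2·δb)² = 0.0900;  (δa)² = 0.00504;  (δx)² = 0.240
δS = √(88.8) = 9.42
S = 167.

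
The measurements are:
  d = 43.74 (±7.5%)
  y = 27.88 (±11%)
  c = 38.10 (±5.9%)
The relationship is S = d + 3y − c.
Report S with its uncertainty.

89.28 ± 10.0

Absolute uncertainties add in quadrature for a linear combination:
  (δd)² = 10.8;  (3·δy)² = 84.6;  (δc)² = 5.05
δS = √(100) = 10.0
S = 89.28.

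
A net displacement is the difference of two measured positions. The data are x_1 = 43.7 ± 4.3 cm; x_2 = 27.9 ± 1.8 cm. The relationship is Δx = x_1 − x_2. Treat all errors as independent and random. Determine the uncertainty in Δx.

4.66 cm

Absolute uncertainties add in quadrature for a linear combination:
  (δx_1)² = 18.5;  (δx_2)² = 3.24
δΔx = √(21.7) = 4.66 cm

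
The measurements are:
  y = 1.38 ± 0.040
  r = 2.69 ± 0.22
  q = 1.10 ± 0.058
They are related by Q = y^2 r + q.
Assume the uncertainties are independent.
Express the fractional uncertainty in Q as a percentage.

8.31%

Let p = y^2·r = 5.12. δp/p = √((2·δy/y)² + (1·δr/r)²) = √(0.00336 + 0.00669) = 0.100, so δp = 0.514.
Q = p + q: δQ = √(δp² + δq²) = √(0.264 + 0.00336) = 0.517
Q = 6.22, so δQ/Q = 0.517/6.22 = 0.0831.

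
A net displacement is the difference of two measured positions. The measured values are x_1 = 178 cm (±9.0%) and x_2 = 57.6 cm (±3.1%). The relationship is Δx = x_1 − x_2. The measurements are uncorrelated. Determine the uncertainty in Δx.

For a sum/difference, combine absolute errors in quadrature:
  (δx_1)² = 257;  (δx_2)² = 3.19
δΔx = √(260) = 16.1 cm

16.1 cm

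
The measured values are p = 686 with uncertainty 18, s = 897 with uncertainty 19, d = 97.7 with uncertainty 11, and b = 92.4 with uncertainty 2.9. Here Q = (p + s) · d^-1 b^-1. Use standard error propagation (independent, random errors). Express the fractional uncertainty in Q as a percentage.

11.8%

Let u = p + s = 1580. δu = √(δp² + δs²) = √(324 + 361) = 26.2, so δu/u = 0.0165.
Q is then a monomial in u, d, b:
δQ/Q = √((δu/u)² + (-1·δd/d)² + (-1·δb/b)²) = √(0.000273 + 0.0127 + 0.000985) = 0.118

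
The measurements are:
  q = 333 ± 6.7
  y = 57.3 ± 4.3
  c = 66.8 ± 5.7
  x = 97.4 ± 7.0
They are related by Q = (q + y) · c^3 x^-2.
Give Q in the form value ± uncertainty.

Let u = q + y = 390. δu = √(δq² + δy²) = √(44.9 + 18.5) = 7.96, so δu/u = 0.0204.
Q is then a monomial in u, c, x:
δQ/Q = √((δu/u)² + (3·δc/c)² + (-2·δx/x)²) = √(0.000416 + 0.0655 + 0.0207) = 0.294
Q = 12300, so δQ = 0.294 × 12300 = 3610.

12300 ± 3610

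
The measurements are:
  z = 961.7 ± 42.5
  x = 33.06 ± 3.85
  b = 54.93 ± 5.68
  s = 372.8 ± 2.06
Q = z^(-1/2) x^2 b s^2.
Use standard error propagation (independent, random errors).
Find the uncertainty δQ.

Products/powers → add relative errors in quadrature, weighted by exponent:
  (−½·δz/z)² = (-0.5×0.0442)² = 0.000488;  (2·δx/x)² = (2×0.116)² = 0.0542;  (1·δb/b)² = (1×0.103)² = 0.0107;  (2·δs/s)² = (2×0.00553)² = 0.000122
δQ/Q = √(0.0655) = 0.256
Q = 2.691e+08, so δQ = 0.256 × 2.691e+08 = 6.89e+07.

6.89e+07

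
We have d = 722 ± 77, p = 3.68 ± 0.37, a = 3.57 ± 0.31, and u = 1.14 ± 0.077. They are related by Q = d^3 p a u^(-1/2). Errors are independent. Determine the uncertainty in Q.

For a monomial Q ∝ d^3, p, a, u^(-1/2), fractional errors add in quadrature:
  (3·δd/d)² = (3×0.107)² = 0.102;  (1·δp/p)² = (1×0.101)² = 0.0101;  (1·δa/a)² = (1×0.0868)² = 0.00754;  (−½·δu/u)² = (-0.5×0.0675)² = 0.00114
δQ/Q = √(0.121) = 0.348
Q = 4.63e+09, so δQ = 0.348 × 4.63e+09 = 1.61e+09.

1.61e+09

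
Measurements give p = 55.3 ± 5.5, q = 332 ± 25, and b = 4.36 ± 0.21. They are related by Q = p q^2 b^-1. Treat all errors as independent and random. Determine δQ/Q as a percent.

18.7%

Q is a product of powers, so relative uncertainties combine in quadrature:
  (1·δp/p)² = (1×0.0995)² = 0.00989;  (2·δq/q)² = (2×0.0753)² = 0.0227;  (-1·δb/b)² = (-1×0.0482)² = 0.00232
δQ/Q = √(0.0349) = 0.187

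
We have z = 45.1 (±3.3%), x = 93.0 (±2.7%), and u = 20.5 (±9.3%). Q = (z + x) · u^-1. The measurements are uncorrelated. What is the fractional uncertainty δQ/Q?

0.0954

Let w = z + x = 138. δw = √(δz² + δx²) = √(2.22 + 6.31) = 2.92, so δw/w = 0.0211.
Q is then a monomial in w, u:
δQ/Q = √((δw/w)² + (-1·δu/u)²) = √(0.000447 + 0.00865) = 0.0954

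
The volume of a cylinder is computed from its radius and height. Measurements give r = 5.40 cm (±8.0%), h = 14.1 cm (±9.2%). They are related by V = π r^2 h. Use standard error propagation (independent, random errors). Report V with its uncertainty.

Products/powers → add relative errors in quadrature, weighted by exponent:
  (2·δr/r)² = (2×0.0800)² = 0.0256;  (1·δh/h)² = (1×0.0920)² = 0.00846
δV/V = √(0.0341) = 0.185
V = 1290 cm^3, so δV = 0.185 × 1290 = 238 cm^3.

1290 ± 238 cm^3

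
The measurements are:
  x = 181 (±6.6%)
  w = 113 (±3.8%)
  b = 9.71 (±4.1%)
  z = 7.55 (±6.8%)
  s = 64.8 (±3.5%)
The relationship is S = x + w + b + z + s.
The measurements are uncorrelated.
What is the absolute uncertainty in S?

12.9

Sums and differences: (δS)² = Σ (cᵢ δxᵢ)².
  (δx)² = 143;  (δw)² = 18.4;  (δb)² = 0.158;  (δz)² = 0.264;  (δs)² = 5.14
δS = √(167) = 12.9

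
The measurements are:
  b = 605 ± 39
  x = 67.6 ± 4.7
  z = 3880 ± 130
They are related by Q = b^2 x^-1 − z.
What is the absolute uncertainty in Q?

Let p = b^2·x^-1 = 5410. δp/p = √((2·δb/b)² + (-1·δx/x)²) = √(0.0166 + 0.00483) = 0.146, so δp = 793.
Q = p − z: δQ = √(δp² + δz²) = √(6.29e+05 + 16900) = 804

804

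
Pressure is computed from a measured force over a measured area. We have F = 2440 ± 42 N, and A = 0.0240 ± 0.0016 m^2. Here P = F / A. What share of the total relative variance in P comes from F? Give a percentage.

(δP/P)² = (1·δF/F)² + (-1·δA/A)²
  F term: (1×0.0172)² = 0.000296
  A term: (-1×0.0667)² = 0.00444
Total = 0.00474. Share from F = 0.000296/0.00474 = 0.0625.

6.25%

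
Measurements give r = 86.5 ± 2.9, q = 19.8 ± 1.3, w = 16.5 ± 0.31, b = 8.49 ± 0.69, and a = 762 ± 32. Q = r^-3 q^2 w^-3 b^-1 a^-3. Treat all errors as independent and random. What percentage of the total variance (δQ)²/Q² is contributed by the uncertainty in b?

(δQ/Q)² = (-3·δr/r)² + (2·δq/q)² + (-3·δw/w)² + (-1·δb/b)² + (-3·δa/a)²
  r term: (-3×0.0335)² = 0.0101
  q term: (2×0.0657)² = 0.0172
  w term: (-3×0.0188)² = 0.00318
  b term: (-1×0.0813)² = 0.00661
  a term: (-3×0.0420)² = 0.0159
Total = 0.0530. Share from b = 0.00661/0.0530 = 0.125.

12.5%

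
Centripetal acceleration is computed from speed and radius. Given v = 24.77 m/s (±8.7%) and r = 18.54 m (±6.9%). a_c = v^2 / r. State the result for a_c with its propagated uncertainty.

33.09 ± 6.19 m/s^2

Products/powers → add relative errors in quadrature, weighted by exponent:
  (2·δv/v)² = (2×0.0870)² = 0.0303;  (-1·δr/r)² = (-1×0.0690)² = 0.00476
δa_c/a_c = √(0.0350) = 0.187
a_c = 33.09 m/s^2, so δa_c = 0.187 × 33.09 = 6.19 m/s^2.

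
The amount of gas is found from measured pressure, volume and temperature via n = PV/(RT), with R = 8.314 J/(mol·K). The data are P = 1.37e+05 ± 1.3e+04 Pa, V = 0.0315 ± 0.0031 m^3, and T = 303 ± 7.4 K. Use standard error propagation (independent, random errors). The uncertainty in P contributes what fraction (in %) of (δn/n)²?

(δn/n)² = (1·δP/P)² + (1·δV/V)² + (-1·δT/T)²
  P term: (1×0.0949)² = 0.00900
  V term: (1×0.0984)² = 0.00969
  T term: (-1×0.0244)² = 0.000596
Total = 0.0193. Share from P = 0.00900/0.0193 = 0.467.

46.7%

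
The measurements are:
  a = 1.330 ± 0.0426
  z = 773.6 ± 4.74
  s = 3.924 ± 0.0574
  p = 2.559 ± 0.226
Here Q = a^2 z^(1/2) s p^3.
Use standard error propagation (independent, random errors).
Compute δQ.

883

Since Q is a product/quotient, work with relative uncertainties:
  (2·δa/a)² = (2×0.0320)² = 0.00410;  (½·δz/z)² = (0.5×0.00613)² = 9.39e-06;  (1·δs/s)² = (1×0.0146)² = 0.000214;  (3·δp/p)² = (3×0.0883)² = 0.0702
δQ/Q = √(0.0745) = 0.273
Q = 3235, so δQ = 0.273 × 3235 = 883.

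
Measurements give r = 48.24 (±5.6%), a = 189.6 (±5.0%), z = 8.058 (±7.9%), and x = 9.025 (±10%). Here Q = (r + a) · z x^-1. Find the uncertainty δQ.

28.5

Let u = r + a = 237.8. δu = √(δr² + δa²) = √(7.30 + 89.9) = 9.86, so δu/u = 0.0414.
Q is then a monomial in u, z, x:
δQ/Q = √((δu/u)² + (1·δz/z)² + (-1·δx/x)²) = √(0.00172 + 0.00624 + 0.0100) = 0.134
Q = 212.4, so δQ = 0.134 × 212.4 = 28.5.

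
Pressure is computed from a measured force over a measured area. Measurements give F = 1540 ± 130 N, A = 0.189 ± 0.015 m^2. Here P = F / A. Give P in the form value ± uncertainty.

8150 ± 944 Pa

P is a product of powers, so relative uncertainties combine in quadrature:
  (1·δF/F)² = (1×0.0844)² = 0.00713;  (-1·δA/A)² = (-1×0.0794)² = 0.00630
δP/P = √(0.0134) = 0.116
P = 8150 Pa, so δP = 0.116 × 8150 = 944 Pa.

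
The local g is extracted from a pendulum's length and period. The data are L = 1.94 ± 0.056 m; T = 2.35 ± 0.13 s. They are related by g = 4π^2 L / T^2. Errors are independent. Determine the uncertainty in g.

Relative error in a monomial: (δg/g)² = Σ (nᵢ · δxᵢ/xᵢ)².
  (1·δL/L)² = (1×0.0289)² = 0.000833;  (-2·δT/T)² = (-2×0.0553)² = 0.0122
δg/g = √(0.0131) = 0.114
g = 13.9 m/s^2, so δg = 0.114 × 13.9 = 1.59 m/s^2.

1.59 m/s^2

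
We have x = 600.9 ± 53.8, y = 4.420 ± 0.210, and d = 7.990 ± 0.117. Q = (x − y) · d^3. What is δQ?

30500

Let u = x − y = 596.5. δu = √(δx² + δy²) = √(2890 + 0.0441) = 53.8, so δu/u = 0.0902.
Q is then a monomial in u, d:
δQ/Q = √((δu/u)² + (3·δd/d)²) = √(0.00814 + 0.00193) = 0.100
Q = 304300, so δQ = 0.100 × 304300 = 30500.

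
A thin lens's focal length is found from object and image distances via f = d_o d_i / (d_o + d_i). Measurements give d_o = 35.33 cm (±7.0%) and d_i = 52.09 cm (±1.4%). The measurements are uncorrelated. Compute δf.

0.886 cm

∂f/∂d_o = (d_i/(d_o+d_i))² = 0.355;  ∂f/∂d_i = (d_o/(d_o+d_i))² = 0.163
δf = √((∂f/∂d_o · δd_o)² + (∂f/∂d_i · δd_i)²) = √(0.771 + 0.0142) = 0.886 cm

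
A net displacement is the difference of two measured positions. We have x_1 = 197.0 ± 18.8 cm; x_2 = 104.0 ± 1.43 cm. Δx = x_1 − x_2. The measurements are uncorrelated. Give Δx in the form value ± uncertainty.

93.00 ± 18.9 cm

Δx is a linear combination, so absolute uncertainties add in quadrature:
  (δx_1)² = 353;  (δx_2)² = 2.04
δΔx = √(355) = 18.9 cm
Δx = 93.00 cm.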